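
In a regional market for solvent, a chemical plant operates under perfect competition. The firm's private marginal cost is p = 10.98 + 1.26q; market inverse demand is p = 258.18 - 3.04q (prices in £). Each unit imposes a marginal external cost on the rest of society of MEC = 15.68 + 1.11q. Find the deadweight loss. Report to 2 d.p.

Market equilibrium (private): 10.98 + 1.26q = 258.18 - 3.04q → q_m = 57.4884.
Social marginal cost = private MC + MEC = 26.66 + 2.37q.
Set SMC = demand: 26.66 + 2.37q = 258.18 - 3.04q → q* = 42.7948.
The loss is the area between SMC and demand from q* to q_m; with linear curves that's a triangle of height MEC(q_m).
DWL = ½ × 14.6936 × 79.4921 = 584.0126.

DWL = £584.01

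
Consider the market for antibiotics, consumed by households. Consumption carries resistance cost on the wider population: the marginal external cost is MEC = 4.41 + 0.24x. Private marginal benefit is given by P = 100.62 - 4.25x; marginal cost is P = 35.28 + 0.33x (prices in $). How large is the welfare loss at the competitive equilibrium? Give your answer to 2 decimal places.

DWL = $6.37

Market equilibrium (private): 35.28 + 0.33x = 100.62 - 4.25x → x_m = 14.2664.
Social marginal benefit = demand − MEC = 96.21 - 4.49x.
Set SMB = MC: 96.21 - 4.49x = 35.28 + 0.33x → x* = 12.6411.
Height of the DWL triangle at x_m is MC(x_m) − SMB(x_m) = MEC(x_m) = 7.8339.
DWL = ½ × 1.6253 × 7.8339 = 6.3662.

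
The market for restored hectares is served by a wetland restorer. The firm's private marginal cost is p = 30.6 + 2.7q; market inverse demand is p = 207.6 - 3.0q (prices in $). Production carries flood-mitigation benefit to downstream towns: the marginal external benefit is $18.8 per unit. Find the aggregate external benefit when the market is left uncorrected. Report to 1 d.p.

Market equilibrium (private): 30.6 + 2.7q = 207.6 - 3.0q → q_m = 31.0526.
Total external benefit = MEB × q_m = 18.8 × 31.0526 = 583.7889.

$583.8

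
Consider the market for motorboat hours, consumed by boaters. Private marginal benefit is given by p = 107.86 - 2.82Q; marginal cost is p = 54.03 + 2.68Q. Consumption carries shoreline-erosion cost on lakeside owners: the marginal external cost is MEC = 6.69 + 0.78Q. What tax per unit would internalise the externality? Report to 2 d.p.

Social marginal benefit = demand − MEC = 101.17 - 3.60Q.
Set SMB = MC: 101.17 - 3.60Q = 54.03 + 2.68Q → Q* = 7.5064.
The Pigouvian tax equals MEC at Q*: 6.69 + 0.78×7.5064 = 12.5450.

tax = 12.54 per unit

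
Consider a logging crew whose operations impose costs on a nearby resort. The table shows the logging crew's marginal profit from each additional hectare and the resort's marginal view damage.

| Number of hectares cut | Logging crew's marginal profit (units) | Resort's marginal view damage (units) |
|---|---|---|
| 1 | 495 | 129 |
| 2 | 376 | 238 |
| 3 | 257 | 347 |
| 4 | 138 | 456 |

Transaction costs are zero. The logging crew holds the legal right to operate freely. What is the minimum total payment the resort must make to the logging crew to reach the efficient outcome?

Left alone the logging crew would choose level 4 (marginal profit stays positive).
Efficient level: k* = 2 (marginal profit ≥ marginal view damage through 2).
The resort must at least cover the logging crew's forgone profit from cutting 4→2: 257 + 138 = 395.

395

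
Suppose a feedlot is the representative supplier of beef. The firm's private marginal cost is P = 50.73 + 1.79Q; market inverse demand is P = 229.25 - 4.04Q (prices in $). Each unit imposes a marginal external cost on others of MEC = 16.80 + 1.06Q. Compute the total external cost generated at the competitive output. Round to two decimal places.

$1011.38

Market equilibrium (private): 50.73 + 1.79Q = 229.25 - 4.04Q → Q_m = 30.6209.
Total external cost = ∫₀^{Q_m} (16.80 + 1.06Q) dQ = 16.80×30.6209 + ½×1.06×30.6209² = 1011.3801.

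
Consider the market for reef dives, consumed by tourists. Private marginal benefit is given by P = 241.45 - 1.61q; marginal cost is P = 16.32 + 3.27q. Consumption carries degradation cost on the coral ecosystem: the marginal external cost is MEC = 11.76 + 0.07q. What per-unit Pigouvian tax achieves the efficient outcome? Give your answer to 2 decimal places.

tax = 14.78 per unit

Social marginal benefit = demand − MEC = 229.69 - 1.68q.
Set SMB = MC: 229.69 - 1.68q = 16.32 + 3.27q → q* = 43.1051.
The Pigouvian tax equals MEC at q*: 11.76 + 0.07×43.1051 = 14.7774.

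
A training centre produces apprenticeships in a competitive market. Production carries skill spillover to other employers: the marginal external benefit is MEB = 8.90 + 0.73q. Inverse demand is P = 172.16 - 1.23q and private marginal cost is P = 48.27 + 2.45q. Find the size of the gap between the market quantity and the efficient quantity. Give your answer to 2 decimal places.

Market equilibrium (private): 48.27 + 2.45q = 172.16 - 1.23q → q_m = 33.6658.
Social marginal cost = private MC − MEB = 39.37 + 1.72q.
Set SMC = demand: 39.37 + 1.72q = 172.16 - 1.23q → q* = 45.0136.
Gap = |33.6658 − 45.0136| = 11.3478.

11.35 units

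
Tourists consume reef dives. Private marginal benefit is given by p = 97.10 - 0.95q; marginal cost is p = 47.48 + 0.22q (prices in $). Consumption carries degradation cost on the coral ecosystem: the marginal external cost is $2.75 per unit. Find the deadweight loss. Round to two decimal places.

Market equilibrium (private): 47.48 + 0.22q = 97.10 - 0.95q → q_m = 42.4103.
Social marginal benefit = demand − MEC = 94.35 - 0.95q.
Set SMB = MC: 94.35 - 0.95q = 47.48 + 0.22q → q* = 40.0598.
The loss is the area between SMB and MC from q* to q_m; with linear curves that's a triangle of height MEC(q_m).
DWL = ½ × 2.3505 × 2.7500 = 3.2319.

DWL = $3.23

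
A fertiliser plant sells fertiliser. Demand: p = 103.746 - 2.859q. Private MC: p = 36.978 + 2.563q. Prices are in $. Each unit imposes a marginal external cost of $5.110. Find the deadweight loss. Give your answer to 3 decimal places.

DWL = $2.408

Market equilibrium (private): 36.978 + 2.563q = 103.746 - 2.859q → q_m = 12.3143.
Social marginal cost = private MC + MEC = 42.088 + 2.563q.
Set SMC = demand: 42.088 + 2.563q = 103.746 - 2.859q → q* = 11.3718.
The welfare-loss triangle has base |q_m − q*| and height MEC(q_m) (the vertical gap between SMC and demand is zero at q* and MEC at q_m).
DWL = ½ × 0.9425 × 5.1100 = 2.4081.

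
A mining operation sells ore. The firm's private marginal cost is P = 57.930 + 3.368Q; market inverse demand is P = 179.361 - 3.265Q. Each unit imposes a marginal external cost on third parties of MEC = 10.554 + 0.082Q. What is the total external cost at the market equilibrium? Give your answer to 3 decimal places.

206.954

Market equilibrium (private): 57.930 + 3.368Q = 179.361 - 3.265Q → Q_m = 18.3071.
Total external cost = ∫₀^{Q_m} (10.554 + 0.082Q) dQ = 10.554×18.3071 + ½×0.082×18.3071² = 206.9543.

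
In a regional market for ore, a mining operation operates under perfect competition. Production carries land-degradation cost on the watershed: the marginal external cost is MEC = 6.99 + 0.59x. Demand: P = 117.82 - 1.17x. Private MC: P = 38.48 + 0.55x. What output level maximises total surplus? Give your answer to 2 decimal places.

x* = 31.32

Social marginal cost = private MC + MEC = 45.47 + 1.14x.
Set SMC = demand: 45.47 + 1.14x = 117.82 - 1.17x → x* = 31.3203.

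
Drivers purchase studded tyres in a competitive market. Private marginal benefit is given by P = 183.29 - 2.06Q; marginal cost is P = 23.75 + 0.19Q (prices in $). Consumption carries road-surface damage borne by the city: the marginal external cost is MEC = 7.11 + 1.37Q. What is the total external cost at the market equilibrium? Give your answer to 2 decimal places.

Market equilibrium (private): 23.75 + 0.19Q = 183.29 - 2.06Q → Q_m = 70.9067.
Total external cost = ∫₀^{Q_m} (7.11 + 1.37Q) dQ = 7.11×70.9067 + ½×1.37×70.9067² = 3948.1623.

$3948.16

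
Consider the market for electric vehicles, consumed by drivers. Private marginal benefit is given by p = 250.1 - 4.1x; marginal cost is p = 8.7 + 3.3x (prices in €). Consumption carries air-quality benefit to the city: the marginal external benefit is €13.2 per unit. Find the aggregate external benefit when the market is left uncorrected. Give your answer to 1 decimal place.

Market equilibrium (private): 8.7 + 3.3x = 250.1 - 4.1x → x_m = 32.6216.
Total external benefit = MEB × x_m = 13.2 × 32.6216 = 430.6051.

€430.6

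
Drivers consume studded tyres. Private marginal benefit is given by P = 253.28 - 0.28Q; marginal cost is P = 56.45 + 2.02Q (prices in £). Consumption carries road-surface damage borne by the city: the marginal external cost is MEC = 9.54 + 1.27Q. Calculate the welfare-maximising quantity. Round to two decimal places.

Social marginal benefit = demand − MEC = 243.74 - 1.55Q.
Set SMB = MC: 243.74 - 1.55Q = 56.45 + 2.02Q → Q* = 52.4622.

Q* = 52.46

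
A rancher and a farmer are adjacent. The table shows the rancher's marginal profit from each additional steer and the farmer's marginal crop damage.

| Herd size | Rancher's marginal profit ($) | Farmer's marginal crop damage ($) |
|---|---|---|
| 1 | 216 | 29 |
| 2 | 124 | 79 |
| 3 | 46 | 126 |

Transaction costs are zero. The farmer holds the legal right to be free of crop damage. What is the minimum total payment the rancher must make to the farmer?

Efficient level: marginal profit ≥ marginal crop damage through level 2, so k* = 2.
With the farmer holding the right, the rancher must at least compensate total damage at k*: 29 + 79 = 108.

$108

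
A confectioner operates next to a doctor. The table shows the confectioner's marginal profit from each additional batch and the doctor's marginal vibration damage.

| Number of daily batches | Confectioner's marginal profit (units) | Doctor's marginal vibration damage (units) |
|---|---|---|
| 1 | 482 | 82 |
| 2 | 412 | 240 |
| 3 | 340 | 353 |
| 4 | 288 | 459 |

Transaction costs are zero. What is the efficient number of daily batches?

Bargaining reaches the level where marginal profit last exceeds marginal vibration damage.
That holds through level 2 (412 ≥ 240) but not at 3 (340 < 353).

2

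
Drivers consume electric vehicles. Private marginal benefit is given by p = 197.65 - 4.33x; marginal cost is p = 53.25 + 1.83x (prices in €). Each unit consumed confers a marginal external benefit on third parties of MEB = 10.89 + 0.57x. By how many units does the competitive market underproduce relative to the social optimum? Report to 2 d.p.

4.34 units

Market equilibrium (private): 53.25 + 1.83x = 197.65 - 4.33x → x_m = 23.4416.
Social marginal benefit = demand + MEB = 208.54 - 3.76x.
Set SMB = MC: 208.54 - 3.76x = 53.25 + 1.83x → x* = 27.7800.
Gap = |23.4416 − 27.7800| = 4.3384.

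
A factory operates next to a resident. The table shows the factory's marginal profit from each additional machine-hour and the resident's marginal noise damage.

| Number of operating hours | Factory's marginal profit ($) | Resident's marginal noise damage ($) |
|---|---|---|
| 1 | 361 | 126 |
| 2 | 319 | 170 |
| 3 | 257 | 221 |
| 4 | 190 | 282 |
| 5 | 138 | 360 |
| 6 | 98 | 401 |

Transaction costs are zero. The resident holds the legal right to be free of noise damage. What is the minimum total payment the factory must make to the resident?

Efficient level: marginal profit ≥ marginal noise damage through level 3, so k* = 3.
With the resident holding the right, the factory must at least compensate total damage at k*: 126 + 170 + 221 = 517.

$517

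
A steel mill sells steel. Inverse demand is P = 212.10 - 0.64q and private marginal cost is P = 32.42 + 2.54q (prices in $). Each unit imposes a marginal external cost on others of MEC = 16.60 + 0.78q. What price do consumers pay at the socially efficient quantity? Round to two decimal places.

Social marginal cost = private MC + MEC = 49.02 + 3.32q.
Set SMC = demand: 49.02 + 3.32q = 212.10 - 0.64q → q* = 41.1818.
Consumer price on the demand curve at q*: 212.10 − 0.64×41.1818 = 185.7436.

P = $185.74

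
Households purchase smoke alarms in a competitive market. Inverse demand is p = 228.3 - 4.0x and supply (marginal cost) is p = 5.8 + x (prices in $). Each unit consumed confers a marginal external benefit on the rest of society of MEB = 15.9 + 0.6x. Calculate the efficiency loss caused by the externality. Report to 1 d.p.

Market equilibrium (private): 5.8 + x = 228.3 - 4.0x → x_m = 44.5000.
Social marginal benefit = demand + MEB = 244.2 - 3.4x.
Set SMB = MC: 244.2 - 3.4x = 5.8 + x → x* = 54.1818.
Between x* and x_m the wedge SMB − MC runs linearly from 0 to MEB(x_m), so the loss is a triangle.
DWL = ½ × 9.6818 × 42.6000 = 206.2223.

DWL = $206.2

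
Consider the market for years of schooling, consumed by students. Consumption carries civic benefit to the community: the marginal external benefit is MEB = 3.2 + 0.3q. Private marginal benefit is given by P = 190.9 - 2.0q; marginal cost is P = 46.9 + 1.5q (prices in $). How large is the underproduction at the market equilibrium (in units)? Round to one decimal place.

4.9 units

Market equilibrium (private): 46.9 + 1.5q = 190.9 - 2.0q → q_m = 41.1429.
Social marginal benefit = demand + MEB = 194.1 - 1.7q.
Set SMB = MC: 194.1 - 1.7q = 46.9 + 1.5q → q* = 46.0000.
Gap = |41.1429 − 46.0000| = 4.8571.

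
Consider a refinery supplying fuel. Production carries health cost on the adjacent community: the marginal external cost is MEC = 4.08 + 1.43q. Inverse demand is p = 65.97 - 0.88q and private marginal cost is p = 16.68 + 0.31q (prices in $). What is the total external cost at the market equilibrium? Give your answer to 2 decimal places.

Market equilibrium (private): 16.68 + 0.31q = 65.97 - 0.88q → q_m = 41.4202.
Total external cost = ∫₀^{q_m} (4.08 + 1.43q) dq = 4.08×41.4202 + ½×1.43×41.4202² = 1395.6720.

$1395.67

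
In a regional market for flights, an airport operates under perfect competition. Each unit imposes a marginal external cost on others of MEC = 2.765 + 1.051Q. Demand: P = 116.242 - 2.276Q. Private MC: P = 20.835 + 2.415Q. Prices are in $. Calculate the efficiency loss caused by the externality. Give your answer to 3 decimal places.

DWL = $50.746

Market equilibrium (private): 20.835 + 2.415Q = 116.242 - 2.276Q → Q_m = 20.3383.
Social marginal cost = private MC + MEC = 23.600 + 3.466Q.
Set SMC = demand: 23.600 + 3.466Q = 116.242 - 2.276Q → Q* = 16.1341.
The loss is the area between SMC and demand from Q* to Q_m; with linear curves that's a triangle of height MEC(Q_m).
DWL = ½ × 4.2042 × 24.1406 = 50.7460.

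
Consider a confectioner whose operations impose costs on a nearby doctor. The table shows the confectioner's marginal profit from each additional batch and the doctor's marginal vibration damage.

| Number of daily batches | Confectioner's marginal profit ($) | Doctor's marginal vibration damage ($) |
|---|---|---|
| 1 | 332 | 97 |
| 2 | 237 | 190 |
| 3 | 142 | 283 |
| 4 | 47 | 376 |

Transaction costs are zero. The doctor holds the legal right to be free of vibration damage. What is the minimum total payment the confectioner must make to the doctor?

$287

Efficient level: marginal profit ≥ marginal vibration damage through level 2, so k* = 2.
With the doctor holding the right, the confectioner must at least compensate total damage at k*: 97 + 190 = 287.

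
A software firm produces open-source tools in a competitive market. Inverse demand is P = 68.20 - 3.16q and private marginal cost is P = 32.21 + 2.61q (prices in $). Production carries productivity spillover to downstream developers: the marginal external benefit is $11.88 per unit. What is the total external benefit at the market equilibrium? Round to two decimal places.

Market equilibrium (private): 32.21 + 2.61q = 68.20 - 3.16q → q_m = 6.2374.
Total external benefit = MEB × q_m = 11.88 × 6.2374 = 74.1003.

$74.10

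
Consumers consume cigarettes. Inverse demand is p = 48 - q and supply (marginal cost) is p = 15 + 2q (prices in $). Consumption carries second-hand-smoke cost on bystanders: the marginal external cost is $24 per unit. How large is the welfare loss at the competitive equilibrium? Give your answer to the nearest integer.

Market equilibrium (private): 15 + 2q = 48 - q → q_m = 11.0000.
Social marginal benefit = demand − MEC = 24 - q.
Set SMB = MC: 24 - q = 15 + 2q → q* = 3.0000.
Between q* and q_m the wedge MC − SMB runs linearly from 0 to MEC(q_m), so the loss is a triangle.
DWL = ½ × 8.0000 × 24.0000 = 96.0000.

DWL = $96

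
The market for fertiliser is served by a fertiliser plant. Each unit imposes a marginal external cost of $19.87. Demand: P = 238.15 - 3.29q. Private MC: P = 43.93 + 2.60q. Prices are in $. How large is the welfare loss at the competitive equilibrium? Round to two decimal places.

DWL = $33.52

Market equilibrium (private): 43.93 + 2.60q = 238.15 - 3.29q → q_m = 32.9745.
Social marginal cost = private MC + MEC = 63.80 + 2.60q.
Set SMC = demand: 63.80 + 2.60q = 238.15 - 3.29q → q* = 29.6010.
The welfare-loss triangle has base |q_m − q*| and height MEC(q_m) (the vertical gap between SMC and demand is zero at q* and MEC at q_m).
DWL = ½ × 3.3735 × 19.8700 = 33.5157.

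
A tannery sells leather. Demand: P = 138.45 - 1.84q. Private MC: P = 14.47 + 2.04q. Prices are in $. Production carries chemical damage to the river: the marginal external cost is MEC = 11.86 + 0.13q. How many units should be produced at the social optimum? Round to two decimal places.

q* = 27.96

Social marginal cost = private MC + MEC = 26.33 + 2.17q.
Set SMC = demand: 26.33 + 2.17q = 138.45 - 1.84q → q* = 27.9601.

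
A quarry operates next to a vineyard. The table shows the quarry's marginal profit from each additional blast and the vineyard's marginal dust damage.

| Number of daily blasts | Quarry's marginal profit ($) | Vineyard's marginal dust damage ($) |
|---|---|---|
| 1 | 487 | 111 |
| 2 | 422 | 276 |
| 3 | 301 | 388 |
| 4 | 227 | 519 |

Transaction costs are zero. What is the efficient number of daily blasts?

2

Bargaining reaches the level where marginal profit last exceeds marginal dust damage.
That holds through level 2 (422 ≥ 276) but not at 3 (301 < 388).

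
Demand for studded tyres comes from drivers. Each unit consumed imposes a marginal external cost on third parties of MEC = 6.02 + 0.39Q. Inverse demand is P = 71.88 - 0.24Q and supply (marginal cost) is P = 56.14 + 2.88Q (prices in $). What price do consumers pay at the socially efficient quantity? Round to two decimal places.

P = $71.22

Social marginal benefit = demand − MEC = 65.86 - 0.63Q.
Set SMB = MC: 65.86 - 0.63Q = 56.14 + 2.88Q → Q* = 2.7692.
Consumer price on the demand curve at Q*: 71.88 − 0.24×2.7692 = 71.2154.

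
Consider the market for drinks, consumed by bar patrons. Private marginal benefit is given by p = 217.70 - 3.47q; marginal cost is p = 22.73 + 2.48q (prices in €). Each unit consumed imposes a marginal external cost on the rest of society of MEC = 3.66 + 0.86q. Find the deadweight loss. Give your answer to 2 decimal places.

DWL = €74.44

Market equilibrium (private): 22.73 + 2.48q = 217.70 - 3.47q → q_m = 32.7681.
Social marginal benefit = demand − MEC = 214.04 - 4.33q.
Set SMB = MC: 214.04 - 4.33q = 22.73 + 2.48q → q* = 28.0925.
Height of the DWL triangle at q_m is MC(q_m) − SMB(q_m) = MEC(q_m) = 31.8405.
DWL = ½ × 4.6756 × 31.8405 = 74.4367.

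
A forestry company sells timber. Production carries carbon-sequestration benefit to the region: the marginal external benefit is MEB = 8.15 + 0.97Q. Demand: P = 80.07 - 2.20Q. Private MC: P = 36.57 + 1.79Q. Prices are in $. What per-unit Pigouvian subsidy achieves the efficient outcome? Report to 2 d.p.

subsidy = $24.74 per unit

Social marginal cost = private MC − MEB = 28.42 + 0.82Q.
Set SMC = demand: 28.42 + 0.82Q = 80.07 - 2.20Q → Q* = 17.1026.
The Pigouvian subsidy equals MEB at Q*: 8.15 + 0.97×17.1026 = 24.7395.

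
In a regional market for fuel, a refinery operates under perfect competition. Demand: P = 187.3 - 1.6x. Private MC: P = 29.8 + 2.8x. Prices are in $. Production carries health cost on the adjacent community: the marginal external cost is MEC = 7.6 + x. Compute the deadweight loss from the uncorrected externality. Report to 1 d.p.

DWL = $174.4

Market equilibrium (private): 29.8 + 2.8x = 187.3 - 1.6x → x_m = 35.7955.
Social marginal cost = private MC + MEC = 37.4 + 3.8x.
Set SMC = demand: 37.4 + 3.8x = 187.3 - 1.6x → x* = 27.7593.
Height of the DWL triangle at x_m is SMC(x_m) − demand(x_m) = MEC(x_m) = 43.3955.
DWL = ½ × 8.0362 × 43.3955 = 174.3675.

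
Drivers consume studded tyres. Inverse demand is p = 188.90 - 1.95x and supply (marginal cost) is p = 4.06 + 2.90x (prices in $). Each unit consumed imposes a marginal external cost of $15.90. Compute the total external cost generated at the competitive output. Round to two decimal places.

Market equilibrium (private): 4.06 + 2.90x = 188.90 - 1.95x → x_m = 38.1113.
Total external cost = MEC × x_m = 15.90 × 38.1113 = 605.9697.

$605.97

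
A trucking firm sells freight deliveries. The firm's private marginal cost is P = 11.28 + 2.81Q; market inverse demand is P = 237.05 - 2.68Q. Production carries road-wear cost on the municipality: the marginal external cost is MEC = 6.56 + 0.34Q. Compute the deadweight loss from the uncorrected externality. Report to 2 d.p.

Market equilibrium (private): 11.28 + 2.81Q = 237.05 - 2.68Q → Q_m = 41.1239.
Social marginal cost = private MC + MEC = 17.84 + 3.15Q.
Set SMC = demand: 17.84 + 3.15Q = 237.05 - 2.68Q → Q* = 37.6003.
The loss is the area between SMC and demand from Q* to Q_m; with linear curves that's a triangle of height MEC(Q_m).
DWL = ½ × 3.5236 × 20.5421 = 36.1911.

DWL = 36.19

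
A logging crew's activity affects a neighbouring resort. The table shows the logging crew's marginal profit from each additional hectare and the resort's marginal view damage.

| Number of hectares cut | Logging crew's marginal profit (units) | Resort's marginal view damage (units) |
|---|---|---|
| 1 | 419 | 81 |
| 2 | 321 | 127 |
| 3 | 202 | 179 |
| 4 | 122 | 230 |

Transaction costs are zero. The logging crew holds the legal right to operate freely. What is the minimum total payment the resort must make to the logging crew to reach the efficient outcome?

Left alone the logging crew would choose level 4 (marginal profit stays positive).
Efficient level: k* = 3 (marginal profit ≥ marginal view damage through 3).
The resort must at least cover the logging crew's forgone profit from cutting 4→3: 122 = 122.

122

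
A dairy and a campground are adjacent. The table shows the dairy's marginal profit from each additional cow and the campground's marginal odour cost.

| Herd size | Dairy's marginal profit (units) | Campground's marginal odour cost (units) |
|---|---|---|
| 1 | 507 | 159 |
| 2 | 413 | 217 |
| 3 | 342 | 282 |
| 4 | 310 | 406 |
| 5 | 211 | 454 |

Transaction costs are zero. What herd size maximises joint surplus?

Bargaining reaches the level where marginal profit last exceeds marginal odour cost.
That holds through level 3 (342 ≥ 282) but not at 4 (310 < 406).

3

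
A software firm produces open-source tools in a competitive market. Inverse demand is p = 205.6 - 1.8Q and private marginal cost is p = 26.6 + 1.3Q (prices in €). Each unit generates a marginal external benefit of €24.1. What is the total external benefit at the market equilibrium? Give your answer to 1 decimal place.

€1391.6

Market equilibrium (private): 26.6 + 1.3Q = 205.6 - 1.8Q → Q_m = 57.7419.
Total external benefit = MEB × Q_m = 24.1 × 57.7419 = 1391.5798.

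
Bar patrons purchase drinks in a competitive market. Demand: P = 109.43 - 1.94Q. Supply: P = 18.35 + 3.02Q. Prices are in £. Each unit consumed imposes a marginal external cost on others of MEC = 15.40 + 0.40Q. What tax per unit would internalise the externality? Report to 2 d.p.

Social marginal benefit = demand − MEC = 94.03 - 2.34Q.
Set SMB = MC: 94.03 - 2.34Q = 18.35 + 3.02Q → Q* = 14.1194.
The Pigouvian tax equals MEC at Q*: 15.40 + 0.40×14.1194 = 21.0478.

tax = £21.05 per unit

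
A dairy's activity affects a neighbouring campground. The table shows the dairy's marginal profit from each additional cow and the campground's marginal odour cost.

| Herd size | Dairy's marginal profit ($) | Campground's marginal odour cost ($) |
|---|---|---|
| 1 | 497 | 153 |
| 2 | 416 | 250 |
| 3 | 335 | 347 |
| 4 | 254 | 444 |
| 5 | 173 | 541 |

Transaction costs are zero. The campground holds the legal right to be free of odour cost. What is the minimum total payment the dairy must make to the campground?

Efficient level: marginal profit ≥ marginal odour cost through level 2, so k* = 2.
With the campground holding the right, the dairy must at least compensate total damage at k*: 153 + 250 = 403.

$403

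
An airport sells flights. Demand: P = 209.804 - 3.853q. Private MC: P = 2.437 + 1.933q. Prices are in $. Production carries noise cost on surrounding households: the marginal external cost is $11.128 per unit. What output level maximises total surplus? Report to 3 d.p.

Social marginal cost = private MC + MEC = 13.565 + 1.933q.
Set SMC = demand: 13.565 + 1.933q = 209.804 - 3.853q → q* = 33.9162.

q* = 33.916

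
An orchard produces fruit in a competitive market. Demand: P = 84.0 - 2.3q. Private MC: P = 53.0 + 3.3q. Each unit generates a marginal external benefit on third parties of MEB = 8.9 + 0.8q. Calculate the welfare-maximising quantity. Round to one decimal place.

Social marginal cost = private MC − MEB = 44.1 + 2.5q.
Set SMC = demand: 44.1 + 2.5q = 84.0 - 2.3q → q* = 8.3125.

q* = 8.3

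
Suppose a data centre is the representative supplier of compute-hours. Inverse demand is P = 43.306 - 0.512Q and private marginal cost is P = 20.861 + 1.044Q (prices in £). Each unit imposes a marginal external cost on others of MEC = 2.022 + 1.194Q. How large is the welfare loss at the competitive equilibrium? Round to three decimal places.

Market equilibrium (private): 20.861 + 1.044Q = 43.306 - 0.512Q → Q_m = 14.4248.
Social marginal cost = private MC + MEC = 22.883 + 2.238Q.
Set SMC = demand: 22.883 + 2.238Q = 43.306 - 0.512Q → Q* = 7.4265.
Height of the DWL triangle at Q_m is SMC(Q_m) − demand(Q_m) = MEC(Q_m) = 19.2452.
DWL = ½ × 6.9983 × 19.2452 = 67.3418.

DWL = £67.342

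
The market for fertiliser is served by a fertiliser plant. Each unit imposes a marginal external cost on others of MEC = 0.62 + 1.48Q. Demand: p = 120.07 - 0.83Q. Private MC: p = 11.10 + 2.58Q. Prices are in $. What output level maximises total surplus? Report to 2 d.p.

Social marginal cost = private MC + MEC = 11.72 + 4.06Q.
Set SMC = demand: 11.72 + 4.06Q = 120.07 - 0.83Q → Q* = 22.1575.

Q* = 22.16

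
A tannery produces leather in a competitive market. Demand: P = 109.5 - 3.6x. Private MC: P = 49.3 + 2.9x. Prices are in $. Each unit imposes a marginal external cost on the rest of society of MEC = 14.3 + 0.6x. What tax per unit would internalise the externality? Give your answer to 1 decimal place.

Social marginal cost = private MC + MEC = 63.6 + 3.5x.
Set SMC = demand: 63.6 + 3.5x = 109.5 - 3.6x → x* = 6.4648.
The Pigouvian tax equals MEC at x*: 14.3 + 0.6×6.4648 = 18.1789.

tax = $18.2 per unit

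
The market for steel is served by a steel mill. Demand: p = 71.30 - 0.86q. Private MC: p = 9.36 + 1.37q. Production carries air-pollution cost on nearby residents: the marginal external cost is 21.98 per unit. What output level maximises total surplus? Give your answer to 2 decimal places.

q* = 17.92

Social marginal cost = private MC + MEC = 31.34 + 1.37q.
Set SMC = demand: 31.34 + 1.37q = 71.30 - 0.86q → q* = 17.9193.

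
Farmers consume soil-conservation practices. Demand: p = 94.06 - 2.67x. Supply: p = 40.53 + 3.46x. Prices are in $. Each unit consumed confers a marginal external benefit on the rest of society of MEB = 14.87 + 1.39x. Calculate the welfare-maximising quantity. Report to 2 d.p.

Social marginal benefit = demand + MEB = 108.93 - 1.28x.
Set SMB = MC: 108.93 - 1.28x = 40.53 + 3.46x → x* = 14.4304.

x* = 14.43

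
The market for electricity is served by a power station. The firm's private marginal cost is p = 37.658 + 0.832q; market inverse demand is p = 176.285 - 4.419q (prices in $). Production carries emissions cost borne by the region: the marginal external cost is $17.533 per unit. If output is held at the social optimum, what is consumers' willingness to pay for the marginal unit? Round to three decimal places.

P = $74.378

Social marginal cost = private MC + MEC = 55.191 + 0.832q.
Set SMC = demand: 55.191 + 0.832q = 176.285 - 4.419q → q* = 23.0611.
Consumer price on the demand curve at q*: 176.285 − 4.419×23.0611 = 74.3780.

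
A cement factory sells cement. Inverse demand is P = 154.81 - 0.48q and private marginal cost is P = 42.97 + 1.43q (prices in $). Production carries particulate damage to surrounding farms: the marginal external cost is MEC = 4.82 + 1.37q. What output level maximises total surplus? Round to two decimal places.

Social marginal cost = private MC + MEC = 47.79 + 2.80q.
Set SMC = demand: 47.79 + 2.80q = 154.81 - 0.48q → q* = 32.6280.

q* = 32.63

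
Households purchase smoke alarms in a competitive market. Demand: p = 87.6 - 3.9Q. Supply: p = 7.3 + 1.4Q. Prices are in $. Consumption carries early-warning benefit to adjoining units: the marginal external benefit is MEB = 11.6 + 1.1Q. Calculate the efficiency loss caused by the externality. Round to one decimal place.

DWL = $95.1

Market equilibrium (private): 7.3 + 1.4Q = 87.6 - 3.9Q → Q_m = 15.1509.
Social marginal benefit = demand + MEB = 99.2 - 2.8Q.
Set SMB = MC: 99.2 - 2.8Q = 7.3 + 1.4Q → Q* = 21.8810.
Between Q* and Q_m the wedge SMB − MC runs linearly from 0 to MEB(Q_m), so the loss is a triangle.
DWL = ½ × 6.7301 × 28.2660 = 95.1165.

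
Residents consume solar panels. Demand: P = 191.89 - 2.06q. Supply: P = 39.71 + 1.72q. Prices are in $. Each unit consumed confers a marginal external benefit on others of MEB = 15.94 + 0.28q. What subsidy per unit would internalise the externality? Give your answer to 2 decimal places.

subsidy = $29.39 per unit

Social marginal benefit = demand + MEB = 207.83 - 1.78q.
Set SMB = MC: 207.83 - 1.78q = 39.71 + 1.72q → q* = 48.0343.
The Pigouvian subsidy equals MEB at q*: 15.94 + 0.28×48.0343 = 29.3896.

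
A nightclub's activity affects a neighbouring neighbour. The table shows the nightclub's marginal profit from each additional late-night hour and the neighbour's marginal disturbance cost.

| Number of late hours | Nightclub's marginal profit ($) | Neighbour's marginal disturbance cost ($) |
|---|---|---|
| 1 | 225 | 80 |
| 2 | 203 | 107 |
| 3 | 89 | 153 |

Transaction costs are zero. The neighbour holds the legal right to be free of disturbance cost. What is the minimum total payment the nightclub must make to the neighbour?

$187

Efficient level: marginal profit ≥ marginal disturbance cost through level 2, so k* = 2.
With the neighbour holding the right, the nightclub must at least compensate total damage at k*: 80 + 107 = 187.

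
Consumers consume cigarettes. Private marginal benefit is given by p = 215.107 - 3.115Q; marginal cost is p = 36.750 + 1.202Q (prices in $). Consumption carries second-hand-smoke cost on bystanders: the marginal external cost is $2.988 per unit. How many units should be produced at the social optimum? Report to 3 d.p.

Q* = 40.623

Social marginal benefit = demand − MEC = 212.119 - 3.115Q.
Set SMB = MC: 212.119 - 3.115Q = 36.750 + 1.202Q → Q* = 40.6229.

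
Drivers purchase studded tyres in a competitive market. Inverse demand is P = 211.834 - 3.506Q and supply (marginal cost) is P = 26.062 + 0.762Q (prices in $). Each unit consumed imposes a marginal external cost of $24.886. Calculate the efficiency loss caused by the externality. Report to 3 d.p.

Market equilibrium (private): 26.062 + 0.762Q = 211.834 - 3.506Q → Q_m = 43.5267.
Social marginal benefit = demand − MEC = 186.948 - 3.506Q.
Set SMB = MC: 186.948 - 3.506Q = 26.062 + 0.762Q → Q* = 37.6959.
Between Q* and Q_m the wedge MC − SMB runs linearly from 0 to MEC(Q_m), so the loss is a triangle.
DWL = ½ × 5.8308 × 24.8860 = 72.5526.

DWL = $72.553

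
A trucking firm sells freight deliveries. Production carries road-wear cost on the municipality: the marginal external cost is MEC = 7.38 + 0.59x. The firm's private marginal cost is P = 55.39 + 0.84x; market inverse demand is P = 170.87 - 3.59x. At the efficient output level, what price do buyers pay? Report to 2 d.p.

Social marginal cost = private MC + MEC = 62.77 + 1.43x.
Set SMC = demand: 62.77 + 1.43x = 170.87 - 3.59x → x* = 21.5339.
Consumer price on the demand curve at x*: 170.87 − 3.59×21.5339 = 93.5633.

P = 93.56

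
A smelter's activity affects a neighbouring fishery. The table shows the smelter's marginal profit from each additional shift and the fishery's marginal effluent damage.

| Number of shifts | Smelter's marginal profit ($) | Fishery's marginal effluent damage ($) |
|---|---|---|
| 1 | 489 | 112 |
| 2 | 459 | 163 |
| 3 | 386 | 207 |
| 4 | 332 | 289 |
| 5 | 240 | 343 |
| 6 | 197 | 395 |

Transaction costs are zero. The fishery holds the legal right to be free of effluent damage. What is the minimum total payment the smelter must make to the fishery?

$771

Efficient level: marginal profit ≥ marginal effluent damage through level 4, so k* = 4.
With the fishery holding the right, the smelter must at least compensate total damage at k*: 112 + 163 + 207 + 289 = 771.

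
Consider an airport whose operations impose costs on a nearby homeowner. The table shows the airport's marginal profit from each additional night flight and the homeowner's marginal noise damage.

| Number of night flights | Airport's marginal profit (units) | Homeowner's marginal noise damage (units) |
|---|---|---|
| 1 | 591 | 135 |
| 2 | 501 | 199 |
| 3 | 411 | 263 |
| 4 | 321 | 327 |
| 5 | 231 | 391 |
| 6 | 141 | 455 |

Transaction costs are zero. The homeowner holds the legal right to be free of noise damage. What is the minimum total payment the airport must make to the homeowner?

597

Efficient level: marginal profit ≥ marginal noise damage through level 3, so k* = 3.
With the homeowner holding the right, the airport must at least compensate total damage at k*: 135 + 199 + 263 = 597.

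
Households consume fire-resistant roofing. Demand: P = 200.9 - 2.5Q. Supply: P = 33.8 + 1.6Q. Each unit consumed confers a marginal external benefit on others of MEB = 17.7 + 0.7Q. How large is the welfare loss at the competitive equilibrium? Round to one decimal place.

DWL = 314.3

Market equilibrium (private): 33.8 + 1.6Q = 200.9 - 2.5Q → Q_m = 40.7561.
Social marginal benefit = demand + MEB = 218.6 - 1.8Q.
Set SMB = MC: 218.6 - 1.8Q = 33.8 + 1.6Q → Q* = 54.3529.
Height of the DWL triangle at Q_m is SMB(Q_m) − MC(Q_m) = MEB(Q_m) = 46.2293.
DWL = ½ × 13.5968 × 46.2293 = 314.2853.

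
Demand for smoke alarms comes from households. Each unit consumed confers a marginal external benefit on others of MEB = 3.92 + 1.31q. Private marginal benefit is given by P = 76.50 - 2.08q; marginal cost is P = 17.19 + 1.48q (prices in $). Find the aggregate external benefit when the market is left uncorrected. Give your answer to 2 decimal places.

$247.11

Market equilibrium (private): 17.19 + 1.48q = 76.50 - 2.08q → q_m = 16.6601.
Total external benefit = ∫₀^{q_m} (3.92 + 1.31q) dq = 3.92×16.6601 + ½×1.31×16.6601² = 247.1087.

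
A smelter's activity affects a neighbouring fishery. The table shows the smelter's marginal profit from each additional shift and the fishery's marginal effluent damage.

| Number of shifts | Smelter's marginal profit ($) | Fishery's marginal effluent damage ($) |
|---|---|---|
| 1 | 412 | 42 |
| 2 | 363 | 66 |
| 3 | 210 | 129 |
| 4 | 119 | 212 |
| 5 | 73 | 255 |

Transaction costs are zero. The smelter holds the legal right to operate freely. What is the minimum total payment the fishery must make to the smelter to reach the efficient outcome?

$192

Left alone the smelter would choose level 5 (marginal profit stays positive).
Efficient level: k* = 3 (marginal profit ≥ marginal effluent damage through 3).
The fishery must at least cover the smelter's forgone profit from cutting 5→3: 119 + 73 = 192.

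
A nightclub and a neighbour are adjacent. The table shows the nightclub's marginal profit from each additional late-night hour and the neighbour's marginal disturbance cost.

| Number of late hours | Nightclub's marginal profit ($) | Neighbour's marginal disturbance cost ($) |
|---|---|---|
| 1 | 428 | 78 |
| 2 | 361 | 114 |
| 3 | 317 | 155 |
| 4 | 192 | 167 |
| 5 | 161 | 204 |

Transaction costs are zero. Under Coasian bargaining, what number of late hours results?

4

Bargaining reaches the level where marginal profit last exceeds marginal disturbance cost.
That holds through level 4 (192 ≥ 167) but not at 5 (161 < 204).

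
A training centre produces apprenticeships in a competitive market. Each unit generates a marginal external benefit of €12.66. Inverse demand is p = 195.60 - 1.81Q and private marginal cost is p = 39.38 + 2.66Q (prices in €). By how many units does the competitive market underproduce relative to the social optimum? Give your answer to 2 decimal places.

2.83 units

Market equilibrium (private): 39.38 + 2.66Q = 195.60 - 1.81Q → Q_m = 34.9485.
Social marginal cost = private MC − MEB = 26.72 + 2.66Q.
Set SMC = demand: 26.72 + 2.66Q = 195.60 - 1.81Q → Q* = 37.7808.
Gap = |34.9485 − 37.7808| = 2.8323.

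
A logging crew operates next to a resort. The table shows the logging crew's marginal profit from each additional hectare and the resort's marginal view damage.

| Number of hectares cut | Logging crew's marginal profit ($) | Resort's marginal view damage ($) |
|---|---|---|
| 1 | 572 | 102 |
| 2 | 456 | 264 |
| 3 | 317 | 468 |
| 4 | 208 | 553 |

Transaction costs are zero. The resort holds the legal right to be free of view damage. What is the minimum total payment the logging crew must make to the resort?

Efficient level: marginal profit ≥ marginal view damage through level 2, so k* = 2.
With the resort holding the right, the logging crew must at least compensate total damage at k*: 102 + 264 = 366.

$366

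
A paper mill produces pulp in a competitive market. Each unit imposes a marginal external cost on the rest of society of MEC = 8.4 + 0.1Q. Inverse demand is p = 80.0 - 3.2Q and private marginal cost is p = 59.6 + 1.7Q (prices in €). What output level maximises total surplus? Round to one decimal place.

Social marginal cost = private MC + MEC = 68.0 + 1.8Q.
Set SMC = demand: 68.0 + 1.8Q = 80.0 - 3.2Q → Q* = 2.4000.

Q* = 2.4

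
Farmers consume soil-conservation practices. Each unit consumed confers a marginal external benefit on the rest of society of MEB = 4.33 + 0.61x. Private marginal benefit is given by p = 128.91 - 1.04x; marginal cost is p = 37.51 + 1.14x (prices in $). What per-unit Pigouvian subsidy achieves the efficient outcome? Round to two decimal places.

subsidy = $41.52 per unit

Social marginal benefit = demand + MEB = 133.24 - 0.43x.
Set SMB = MC: 133.24 - 0.43x = 37.51 + 1.14x → x* = 60.9745.
The Pigouvian subsidy equals MEB at x*: 4.33 + 0.61×60.9745 = 41.5244.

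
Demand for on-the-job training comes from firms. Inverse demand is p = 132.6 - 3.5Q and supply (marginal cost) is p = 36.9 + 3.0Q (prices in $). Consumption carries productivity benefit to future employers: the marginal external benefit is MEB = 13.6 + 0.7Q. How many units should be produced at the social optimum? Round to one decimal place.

Q* = 18.8

Social marginal benefit = demand + MEB = 146.2 - 2.8Q.
Set SMB = MC: 146.2 - 2.8Q = 36.9 + 3.0Q → Q* = 18.8448.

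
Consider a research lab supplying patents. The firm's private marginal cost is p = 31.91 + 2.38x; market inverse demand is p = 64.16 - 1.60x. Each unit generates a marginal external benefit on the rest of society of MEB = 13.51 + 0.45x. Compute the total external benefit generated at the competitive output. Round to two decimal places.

Market equilibrium (private): 31.91 + 2.38x = 64.16 - 1.60x → x_m = 8.1030.
Total external benefit = ∫₀^{x_m} (13.51 + 0.45x) dx = 13.51×8.1030 + ½×0.45×8.1030² = 124.2447.

124.24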